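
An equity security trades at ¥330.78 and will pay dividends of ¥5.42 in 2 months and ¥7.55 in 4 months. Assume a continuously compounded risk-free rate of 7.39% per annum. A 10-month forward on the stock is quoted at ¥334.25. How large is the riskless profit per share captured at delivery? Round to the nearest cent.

¥4.01 per share

PV(dividends) I = 5.42·e^(−0.0739·2/12) + 7.55·e^(−0.0739·4/12) = 12.7199
Fair forward F* = (S − I)·e^(rT) = (330.78 − 12.7199)·e^0.061583 = 318.0601 × 1.063519 = 338.2630
Market ¥334.25 < fair 338.2630: forward underpriced → reverse cash-and-carry (short the stock, invest proceeds at r, pay the dividends, go long the forward).
Profit at T = |F_mkt − F*| = |334.25 − 338.2630| = ¥4.01 per share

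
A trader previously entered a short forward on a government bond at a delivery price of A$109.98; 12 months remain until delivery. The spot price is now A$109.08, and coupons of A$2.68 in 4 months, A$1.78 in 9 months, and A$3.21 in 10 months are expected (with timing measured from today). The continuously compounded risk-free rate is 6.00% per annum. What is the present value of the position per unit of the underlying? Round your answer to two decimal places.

A$1.88

PV(remaining coupons) I = 2.68·e^(−0.0600·4/12) + 1.78·e^(−0.0600·9/12) + 3.21·e^(−0.0600·10/12) = 7.3821
Current forward F = (S − I)·e^(rT) = (109.08 − 7.3821)·e^(0.0600·12/12) = 101.6979 × 1.061837 = 107.9866
Value (long) = (F − K)·e^(−rT) = (107.9866 − 109.98) × 0.941765 = -1.8773
Short position value = −(long value) = A$1.88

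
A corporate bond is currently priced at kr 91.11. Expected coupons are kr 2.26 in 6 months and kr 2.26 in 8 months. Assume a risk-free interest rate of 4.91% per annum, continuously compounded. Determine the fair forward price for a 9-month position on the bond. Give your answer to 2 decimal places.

kr 89.97

PV(coupons) I = 2.26·e^(−0.0491·6/12) + 2.26·e^(−0.0491·8/12)
I = 2.2052 + 2.1872 = 4.3924
F = (S − I)·e^(rT) = (91.11 − 4.3924) · e^(0.0491·9/12)
= 86.7176 · e^0.036825 = 86.7176 × 1.037511 = kr 89.97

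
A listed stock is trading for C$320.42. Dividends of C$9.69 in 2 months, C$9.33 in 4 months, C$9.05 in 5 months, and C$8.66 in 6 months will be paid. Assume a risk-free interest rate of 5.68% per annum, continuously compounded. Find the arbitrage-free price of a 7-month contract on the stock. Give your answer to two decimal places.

PV(dividends) I = 9.69·e^(−0.0568·2/12) + 9.33·e^(−0.0568·4/12) + 9.05·e^(−0.0568·5/12) + 8.66·e^(−0.0568·6/12)
I = 9.5987 + 9.1550 + 8.8383 + 8.4175 = 36.0095
F = (S − I)·e^(rT) = (320.42 − 36.0095) · e^(0.0568·7/12)
= 284.4105 · e^0.033133 = 284.4105 × 1.033688 = C$293.99

C$293.99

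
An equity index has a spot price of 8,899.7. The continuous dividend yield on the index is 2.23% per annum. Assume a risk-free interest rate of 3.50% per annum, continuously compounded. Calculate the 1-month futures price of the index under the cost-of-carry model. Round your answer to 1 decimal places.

8,909.1

F = S·e^((r − q)T) = 8899.7 · e^((0.0350 − 0.0223) × 1/12)
= 8899.7 · e^0.001058 = 8899.7 × 1.001059
F = 8,909.1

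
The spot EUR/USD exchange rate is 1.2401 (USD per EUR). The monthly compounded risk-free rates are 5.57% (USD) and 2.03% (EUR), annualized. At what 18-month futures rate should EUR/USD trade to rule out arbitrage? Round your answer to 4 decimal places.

1.3075

By covered interest parity, F = S · (1+r_USD/12)^(12T) / (1+r_EUR/12)^(12T)
= 1.2401 × 1.086929 / 1.030892 = 1.2401 × 1.054358
F = 1.3075 USD per EUR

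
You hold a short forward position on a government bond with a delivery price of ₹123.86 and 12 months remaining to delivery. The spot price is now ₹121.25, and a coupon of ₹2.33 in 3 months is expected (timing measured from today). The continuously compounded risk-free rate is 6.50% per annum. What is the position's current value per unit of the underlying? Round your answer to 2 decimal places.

-₹2.89

PV(remaining coupons) I = 2.33·e^(−0.0650·3/12) = 2.2924
Current forward F = (S − I)·e^(rT) = (121.25 − 2.2924)·e^(0.0650·12/12) = 118.9576 × 1.067159 = 126.9467
Value (long) = (F − K)·e^(−rT) = (126.9467 − 123.86) × 0.937067 = 2.8924
Short position value = −(long value) = -₹2.89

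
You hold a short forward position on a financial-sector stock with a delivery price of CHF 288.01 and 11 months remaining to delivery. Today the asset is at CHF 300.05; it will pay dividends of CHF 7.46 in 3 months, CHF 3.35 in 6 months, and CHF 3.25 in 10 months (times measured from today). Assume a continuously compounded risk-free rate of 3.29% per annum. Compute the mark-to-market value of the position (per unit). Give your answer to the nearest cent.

PV(remaining dividends) I = 7.46·e^(−0.0329·3/12) + 3.35·e^(−0.0329·6/12) + 3.25·e^(−0.0329·10/12) = 13.8563
Current forward F = (S − I)·e^(rT) = (300.05 − 13.8563)·e^(0.0329·11/12) = 286.1937 × 1.030618 = 294.9564
Value (long) = (F − K)·e^(−rT) = (294.9564 − 288.01) × 0.970292 = 6.7400
Short position value = −(long value) = -CHF 6.74

-CHF 6.74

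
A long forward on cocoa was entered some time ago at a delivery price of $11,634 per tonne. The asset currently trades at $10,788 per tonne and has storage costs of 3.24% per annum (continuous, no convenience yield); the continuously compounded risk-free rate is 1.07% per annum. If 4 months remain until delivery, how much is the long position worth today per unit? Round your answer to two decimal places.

Current fair forward for the remaining 4 months: F = S·e^((r + u)·T), (r + u) = 0.0107 + 0.0324 = 0.0431
F = 10788 · e^(0.0431 × 4/12) = 10788 × 1.01447036 = 10944.1062
Value of long forward = (F − K)·e^(−rT) = (10944.1062 − 11634) · e^(−0.0107·4/12)
= -689.8938 × 0.99643969 = -687.44

-$687.44 per tonne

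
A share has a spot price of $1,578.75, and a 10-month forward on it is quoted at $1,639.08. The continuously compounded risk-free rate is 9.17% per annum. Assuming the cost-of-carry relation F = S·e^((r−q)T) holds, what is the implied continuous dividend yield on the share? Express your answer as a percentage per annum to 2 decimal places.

4.67%

From F = S·e^((r−q)T): (r − q) = ln(F/S)/T
ln(1639.08/1578.75) = ln(1.038214) = 0.037502
(r − q) = 0.037502 / (10/12) = 0.045002
q = r − ln(F/S)/T = 0.0917 − 0.045002 = 0.046698
q = 4.67%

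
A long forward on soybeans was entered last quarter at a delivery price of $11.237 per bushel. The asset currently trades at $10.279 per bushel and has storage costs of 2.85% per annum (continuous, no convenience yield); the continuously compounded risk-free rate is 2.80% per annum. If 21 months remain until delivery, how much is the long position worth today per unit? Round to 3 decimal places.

Current fair forward for the remaining 21 months: F = S·e^((r + u)·T), (r + u) = 0.0280 + 0.0285 = 0.0565
F = 10.279 · e^(0.0565 × 21/12) = 10.279 × 1.103928 = 11.3473
Value of long forward = (F − K)·e^(−rT) = (11.3473 − 11.237) · e^(−0.0280·21/12)
= 0.1103 × 0.952181 = 0.105

$0.105 per bushel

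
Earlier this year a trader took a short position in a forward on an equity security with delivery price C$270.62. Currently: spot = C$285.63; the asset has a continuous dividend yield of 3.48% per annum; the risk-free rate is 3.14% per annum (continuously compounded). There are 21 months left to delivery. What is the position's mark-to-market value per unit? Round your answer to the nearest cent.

-C$12.60

Current fair forward for the remaining 21 months: F = S·e^((r − q)·T), (r − q) = 0.0314 − 0.0348 = -0.0034
F = 285.63 · e^(-0.0034 × 21/12) = 285.63 × 0.994068 = 283.9356
Value of long forward = (F − K)·e^(−rT) = (283.9356 − 270.62) · e^(−0.0314·21/12)
= 13.3156 × 0.946532 = 12.60
Short position value = −(long value) = -C$12.60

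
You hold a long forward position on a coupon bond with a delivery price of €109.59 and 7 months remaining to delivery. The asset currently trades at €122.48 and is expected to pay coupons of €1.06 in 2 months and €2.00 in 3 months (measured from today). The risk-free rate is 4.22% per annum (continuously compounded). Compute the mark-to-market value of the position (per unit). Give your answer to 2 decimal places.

€12.52

PV(remaining coupons) I = 1.06·e^(−0.0422·2/12) + 2.00·e^(−0.0422·3/12) = 3.0316
Current forward F = (S − I)·e^(rT) = (122.48 − 3.0316)·e^(0.0422·7/12) = 119.4484 × 1.024922 = 122.4253
Value (long) = (F − K)·e^(−rT) = (122.4253 − 109.59) × 0.975684 = 12.5232
Value = €12.52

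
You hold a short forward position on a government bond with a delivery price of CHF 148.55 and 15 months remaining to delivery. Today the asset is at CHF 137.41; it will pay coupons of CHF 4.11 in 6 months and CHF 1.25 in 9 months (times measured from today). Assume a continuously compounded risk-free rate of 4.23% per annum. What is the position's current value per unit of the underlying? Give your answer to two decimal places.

CHF 8.72

PV(remaining coupons) I = 4.11·e^(−0.0423·6/12) + 1.25·e^(−0.0423·9/12) = 5.2350
Current forward F = (S − I)·e^(rT) = (137.41 − 5.2350)·e^(0.0423·15/12) = 132.1750 × 1.054298 = 139.3518
Value (long) = (F − K)·e^(−rT) = (139.3518 − 148.55) × 0.948499 = -8.7245
Short position value = −(long value) = CHF 8.72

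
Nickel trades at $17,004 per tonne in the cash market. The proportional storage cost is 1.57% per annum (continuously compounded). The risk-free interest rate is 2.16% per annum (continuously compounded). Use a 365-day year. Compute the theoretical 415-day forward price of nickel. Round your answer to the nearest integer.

Net carry = r + u − y = 0.0216 + 0.0157 − 0.0000 = 0.0373
F = S·e^((r+u−y)T) = 17004 · e^(0.0373 × 415/365) = 17004 · e^0.042410
= 17004 × 1.043322 = $17,741 per tonne

$17,741 per tonne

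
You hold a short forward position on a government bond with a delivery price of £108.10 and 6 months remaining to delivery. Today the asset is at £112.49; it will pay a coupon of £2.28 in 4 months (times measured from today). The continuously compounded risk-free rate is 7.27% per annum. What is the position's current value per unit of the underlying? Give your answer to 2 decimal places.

-£6.02

PV(remaining coupons) I = 2.28·e^(−0.0727·4/12) = 2.2254
Current forward F = (S − I)·e^(rT) = (112.49 − 2.2254)·e^(0.0727·6/12) = 110.2646 × 1.037019 = 114.3465
Value (long) = (F − K)·e^(−rT) = (114.3465 − 108.10) × 0.964303 = 6.0235
Short position value = −(long value) = -£6.02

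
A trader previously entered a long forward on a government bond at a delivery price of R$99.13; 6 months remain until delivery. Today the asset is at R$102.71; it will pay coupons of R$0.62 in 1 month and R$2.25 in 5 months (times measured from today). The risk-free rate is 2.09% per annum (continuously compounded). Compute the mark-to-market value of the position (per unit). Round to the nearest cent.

R$1.76

PV(remaining coupons) I = 0.62·e^(−0.0209·1/12) + 2.25·e^(−0.0209·5/12) = 2.8494
Current forward F = (S − I)·e^(rT) = (102.71 − 2.8494)·e^(0.0209·6/12) = 99.8606 × 1.010505 = 100.9096
Value (long) = (F − K)·e^(−rT) = (100.9096 − 99.13) × 0.989604 = 1.7611
Value = R$1.76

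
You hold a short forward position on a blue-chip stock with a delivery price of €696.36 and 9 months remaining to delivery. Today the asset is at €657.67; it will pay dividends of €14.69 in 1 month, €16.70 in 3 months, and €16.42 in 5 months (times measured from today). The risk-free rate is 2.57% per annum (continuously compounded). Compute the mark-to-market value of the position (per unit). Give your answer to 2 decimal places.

PV(remaining dividends) I = 14.69·e^(−0.0257·1/12) + 16.70·e^(−0.0257·3/12) + 16.42·e^(−0.0257·5/12) = 47.4967
Current forward F = (S − I)·e^(rT) = (657.67 − 47.4967)·e^(0.0257·9/12) = 610.1733 × 1.019462 = 622.0485
Value (long) = (F − K)·e^(−rT) = (622.0485 − 696.36) × 0.980910 = -72.8929
Short position value = −(long value) = €72.89

€72.89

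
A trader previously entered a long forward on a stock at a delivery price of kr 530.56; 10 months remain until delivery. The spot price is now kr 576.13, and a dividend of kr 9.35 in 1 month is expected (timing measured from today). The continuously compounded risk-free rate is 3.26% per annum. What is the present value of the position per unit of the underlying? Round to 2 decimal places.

kr 50.46

PV(remaining dividends) I = 9.35·e^(−0.0326·1/12) = 9.3246
Current forward F = (S − I)·e^(rT) = (576.13 − 9.3246)·e^(0.0326·10/12) = 566.8054 × 1.027539 = 582.4147
Value (long) = (F − K)·e^(−rT) = (582.4147 − 530.56) × 0.973199 = 50.4649
Value = kr 50.46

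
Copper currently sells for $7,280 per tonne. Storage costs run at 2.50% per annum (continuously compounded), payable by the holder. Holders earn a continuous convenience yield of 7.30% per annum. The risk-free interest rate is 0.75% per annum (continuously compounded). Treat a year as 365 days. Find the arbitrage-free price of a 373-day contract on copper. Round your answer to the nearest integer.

$6,985 per tonne

Net carry = r + u − y = 0.0075 + 0.0250 − 0.0730 = -0.0405
F = S·e^((r+u−y)T) = 7280 · e^(-0.0405 × 373/365) = 7280 · e^-0.041388
= 7280 × 0.959457 = $6,985 per tonne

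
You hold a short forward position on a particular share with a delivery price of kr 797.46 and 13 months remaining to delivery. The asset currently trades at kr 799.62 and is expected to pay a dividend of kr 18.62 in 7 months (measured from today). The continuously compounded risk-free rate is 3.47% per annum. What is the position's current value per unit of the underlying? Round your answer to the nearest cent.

PV(remaining dividends) I = 18.62·e^(−0.0347·7/12) = 18.2469
Current forward F = (S − I)·e^(rT) = (799.62 − 18.2469)·e^(0.0347·13/12) = 781.3731 × 1.038307 = 811.3052
Value (long) = (F − K)·e^(−rT) = (811.3052 − 797.46) × 0.963106 = 13.3344
Short position value = −(long value) = -kr 13.33

-kr 13.33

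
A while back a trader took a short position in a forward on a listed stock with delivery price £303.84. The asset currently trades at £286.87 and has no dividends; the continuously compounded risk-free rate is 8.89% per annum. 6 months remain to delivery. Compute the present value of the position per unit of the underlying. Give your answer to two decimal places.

Current fair forward for the remaining 6 months: F = S·e^(r·T), r = 0.0889
F = 286.87 · e^(0.0889 × 6/12) = 286.87 × 1.045453 = 299.9091
Value of long forward = (F − K)·e^(−rT) = (299.9091 − 303.84) · e^(−0.0889·6/12)
= -3.9309 × 0.956523 = -3.76
Short position value = −(long value) = £3.76

£3.76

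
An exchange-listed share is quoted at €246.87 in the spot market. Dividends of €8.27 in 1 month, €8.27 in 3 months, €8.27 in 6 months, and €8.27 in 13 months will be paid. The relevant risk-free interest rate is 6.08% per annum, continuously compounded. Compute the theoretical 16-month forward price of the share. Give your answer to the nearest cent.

PV(dividends) I = 8.27·e^(−0.0608·1/12) + 8.27·e^(−0.0608·3/12) + 8.27·e^(−0.0608·6/12) + 8.27·e^(−0.0608·13/12)
I = 8.2282 + 8.1452 + 8.0224 + 7.7428 = 32.1386
F = (S − I)·e^(rT) = (246.87 − 32.1386) · e^(0.0608·16/12)
= 214.7314 · e^0.081067 = 214.7314 × 1.084444 = €232.86

€232.86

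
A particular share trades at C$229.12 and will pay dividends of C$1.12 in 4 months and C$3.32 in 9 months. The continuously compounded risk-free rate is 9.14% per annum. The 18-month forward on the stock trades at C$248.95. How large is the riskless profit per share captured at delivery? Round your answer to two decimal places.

PV(dividends) I = 1.12·e^(−0.0914·4/12) + 3.32·e^(−0.0914·9/12) = 4.1864
Fair forward F* = (S − I)·e^(rT) = (229.12 − 4.1864)·e^0.137100 = 224.9336 × 1.146943 = 257.9860
Market C$248.95 < fair 257.9860: forward underpriced → reverse cash-and-carry (short the stock, invest proceeds at r, pay the dividends, go long the forward).
Profit at T = |F_mkt − F*| = |248.95 − 257.9860| = C$9.04 per share

C$9.04 per share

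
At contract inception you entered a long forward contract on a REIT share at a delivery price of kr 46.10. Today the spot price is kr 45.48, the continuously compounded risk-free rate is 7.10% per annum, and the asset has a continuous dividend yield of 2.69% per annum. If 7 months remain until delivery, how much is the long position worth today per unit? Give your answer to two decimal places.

Current fair forward for the remaining 7 months: F = S·e^((r − q)·T), (r − q) = 0.0710 − 0.0269 = 0.0441
F = 45.48 · e^(0.0441 × 7/12) = 45.48 × 1.026059 = 46.6652
Value of long forward = (F − K)·e^(−rT) = (46.6652 − 46.10) · e^(−0.0710·7/12)
= 0.5652 × 0.959429 = 0.54

kr 0.54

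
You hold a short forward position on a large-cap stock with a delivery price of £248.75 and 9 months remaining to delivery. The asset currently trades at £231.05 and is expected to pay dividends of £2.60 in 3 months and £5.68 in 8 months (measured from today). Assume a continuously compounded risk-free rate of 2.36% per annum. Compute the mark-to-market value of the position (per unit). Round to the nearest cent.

PV(remaining dividends) I = 2.60·e^(−0.0236·3/12) + 5.68·e^(−0.0236·8/12) = 8.1760
Current forward F = (S − I)·e^(rT) = (231.05 − 8.1760)·e^(0.0236·9/12) = 222.8740 × 1.017858 = 226.8541
Value (long) = (F − K)·e^(−rT) = (226.8541 − 248.75) × 0.982456 = -21.5118
Short position value = −(long value) = £21.51

£21.51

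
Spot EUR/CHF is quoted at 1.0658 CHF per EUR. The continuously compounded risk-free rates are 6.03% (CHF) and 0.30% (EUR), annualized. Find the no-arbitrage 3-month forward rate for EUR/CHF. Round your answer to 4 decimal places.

1.0812

F = S·e^((r_CHF − r_EUR)T) = 1.0658 · e^((0.0603 − 0.0030) × 3/12)
= 1.0658 · e^0.014325 = 1.0658 × 1.014428
F = 1.0812 CHF per EUR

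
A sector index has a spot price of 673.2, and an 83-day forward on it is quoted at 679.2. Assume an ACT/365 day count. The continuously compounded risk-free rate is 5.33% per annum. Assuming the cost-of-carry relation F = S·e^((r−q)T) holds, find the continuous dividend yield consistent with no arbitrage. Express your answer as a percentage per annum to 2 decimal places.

From F = S·e^((r−q)T): (r − q) = ln(F/S)/T
ln(679.2/673.2) = ln(1.008913) = 0.008874
(r − q) = 0.008874 / (83/365) = 0.039024
q = r − ln(F/S)/T = 0.0533 − 0.039024 = 0.014276
q = 1.43%

1.43%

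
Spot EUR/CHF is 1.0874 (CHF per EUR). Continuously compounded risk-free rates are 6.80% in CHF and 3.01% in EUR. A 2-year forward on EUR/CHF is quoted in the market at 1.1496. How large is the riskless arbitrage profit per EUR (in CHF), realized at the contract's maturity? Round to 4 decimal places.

Fair forward: F* = S·e^(carry·T), with carry = (r_CHF − r_EUR) = 0.0680 − 0.0301 = 0.0379
F* = 1.0874 · e^(0.0379 × 2) = 1.0874 · e^0.075800 = 1.0874 × 1.078747 = 1.1730
Market 1.1496 < fair 1.1730: forward underpriced → reverse cash-and-carry (short spot, go long the forward).
At maturity, profit = |F_mkt − F*| = |1.1496 − 1.1730| = 0.0234 per EUR (in CHF)

0.0234 per EUR (in CHF)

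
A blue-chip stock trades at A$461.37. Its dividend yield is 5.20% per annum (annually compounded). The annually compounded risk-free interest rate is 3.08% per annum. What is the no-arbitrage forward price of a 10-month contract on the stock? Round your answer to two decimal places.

A$453.61

F = S · (1+r)^T / (1+q)^T
= 461.37 × 1.025602 / 1.043149 = 461.37 × 0.983179
F = A$453.61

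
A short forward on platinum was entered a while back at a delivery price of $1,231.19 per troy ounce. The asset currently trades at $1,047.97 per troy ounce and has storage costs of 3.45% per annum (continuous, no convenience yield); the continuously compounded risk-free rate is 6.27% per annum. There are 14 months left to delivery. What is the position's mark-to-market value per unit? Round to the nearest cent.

Current fair forward for the remaining 14 months: F = S·e^((r + u)·T), (r + u) = 0.0627 + 0.0345 = 0.0972
F = 1047.97 · e^(0.0972 × 14/12) = 1047.97 × 1.12007988 = 1173.8101
Value of long forward = (F − K)·e^(−rT) = (1173.8101 − 1231.19) · e^(−0.0627·14/12)
= -57.3799 × 0.92946140 = -53.33
Short position value = −(long value) = $53.33

$53.33 per troy ounce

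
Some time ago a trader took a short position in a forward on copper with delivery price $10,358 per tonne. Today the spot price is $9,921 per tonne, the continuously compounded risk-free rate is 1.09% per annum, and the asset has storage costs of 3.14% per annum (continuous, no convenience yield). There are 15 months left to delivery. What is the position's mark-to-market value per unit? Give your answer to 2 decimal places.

Current fair forward for the remaining 15 months: F = S·e^((r + u)·T), (r + u) = 0.0109 + 0.0314 = 0.0423
F = 9921 · e^(0.0423 × 15/12) = 9921 × 1.05429785 = 10459.6890
Value of long forward = (F − K)·e^(−rT) = (10459.6890 − 10358) · e^(−0.0109·15/12)
= 101.6890 × 0.98646740 = 100.31
Short position value = −(long value) = -$100.31

-$100.31 per tonne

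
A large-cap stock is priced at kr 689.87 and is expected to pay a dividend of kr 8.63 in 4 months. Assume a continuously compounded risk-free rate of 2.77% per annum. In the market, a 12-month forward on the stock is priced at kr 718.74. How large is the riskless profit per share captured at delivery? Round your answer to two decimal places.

kr 18.28 per share

PV(dividends) I = 8.63·e^(−0.0277·4/12) = 8.5507
Fair forward F* = (S − I)·e^(rT) = (689.87 − 8.5507)·e^0.027700 = 681.3193 × 1.028087 = 700.4555
Market kr 718.74 > fair 700.4555: forward overpriced → cash-and-carry (borrow at r, buy the stock and collect the dividends, short the forward).
Profit at T = |F_mkt − F*| = |718.74 − 700.4555| = kr 18.28 per share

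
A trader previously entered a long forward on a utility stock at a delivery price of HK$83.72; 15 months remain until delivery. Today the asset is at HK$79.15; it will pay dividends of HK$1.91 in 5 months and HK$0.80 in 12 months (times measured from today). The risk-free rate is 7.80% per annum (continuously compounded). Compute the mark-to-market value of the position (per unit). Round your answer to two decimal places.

HK$0.62

PV(remaining dividends) I = 1.91·e^(−0.0780·5/12) + 0.80·e^(−0.0780·12/12) = 2.5889
Current forward F = (S − I)·e^(rT) = (79.15 − 2.5889)·e^(0.0780·15/12) = 76.5611 × 1.102411 = 84.4018
Value (long) = (F − K)·e^(−rT) = (84.4018 − 83.72) × 0.907102 = 0.6185
Value = HK$0.62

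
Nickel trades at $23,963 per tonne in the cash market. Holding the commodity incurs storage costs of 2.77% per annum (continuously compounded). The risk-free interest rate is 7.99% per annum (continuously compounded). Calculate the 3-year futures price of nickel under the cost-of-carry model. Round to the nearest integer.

$33,093 per tonne

Net carry = r + u − y = 0.0799 + 0.0277 − 0.0000 = 0.1076
F = S·e^((r+u−y)T) = 23963 · e^(0.1076 × 3) = 23963 · e^0.322800
= 23963 × 1.380989 = $33,093 per tonne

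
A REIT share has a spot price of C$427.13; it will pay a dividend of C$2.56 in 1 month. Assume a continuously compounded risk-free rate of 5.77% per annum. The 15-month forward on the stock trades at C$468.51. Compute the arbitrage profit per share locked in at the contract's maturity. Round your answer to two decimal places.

PV(dividends) I = 2.56·e^(−0.0577·1/12) = 2.5477
Fair forward F* = (S − I)·e^(rT) = (427.13 − 2.5477)·e^0.072125 = 424.5823 × 1.074790 = 456.3368
Market C$468.51 > fair 456.3368: forward overpriced → cash-and-carry (borrow at r, buy the stock and collect the dividends, short the forward).
Profit at T = |F_mkt − F*| = |468.51 − 456.3368| = C$12.17 per share

C$12.17 per share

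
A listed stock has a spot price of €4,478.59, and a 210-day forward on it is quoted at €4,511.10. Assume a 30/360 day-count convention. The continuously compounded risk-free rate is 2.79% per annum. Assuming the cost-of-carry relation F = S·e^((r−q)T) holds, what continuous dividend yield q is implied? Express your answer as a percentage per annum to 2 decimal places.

1.55%

From F = S·e^((r−q)T): (r − q) = ln(F/S)/T
ln(4511.10/4478.59) = ln(1.007259) = 0.007233
(r − q) = 0.007233 / (210/360) = 0.012399
q = r − ln(F/S)/T = 0.0279 − 0.012399 = 0.015501
q = 1.55%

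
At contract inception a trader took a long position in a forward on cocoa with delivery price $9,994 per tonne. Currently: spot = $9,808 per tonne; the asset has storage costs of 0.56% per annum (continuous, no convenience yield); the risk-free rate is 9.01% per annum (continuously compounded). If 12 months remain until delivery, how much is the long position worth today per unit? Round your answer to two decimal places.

$730.16 per tonne

Current fair forward for the remaining 12 months: F = S·e^((r + u)·T), (r + u) = 0.0901 + 0.0056 = 0.0957
F = 9808 · e^(0.0957 × 12/12) = 9808 × 1.10042889 = 10793.0066
Value of long forward = (F − K)·e^(−rT) = (10793.0066 − 9994) · e^(−0.0901·12/12)
= 799.0066 × 0.91383980 = 730.16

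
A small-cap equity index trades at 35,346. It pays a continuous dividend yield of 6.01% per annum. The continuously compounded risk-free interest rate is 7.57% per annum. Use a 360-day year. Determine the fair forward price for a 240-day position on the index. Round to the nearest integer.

F = S·e^((r − q)T) = 35346 · e^((0.0757 − 0.0601) × 240/360)
= 35346 · e^0.010400 = 35346 × 1.010454
F = 35,716

35,716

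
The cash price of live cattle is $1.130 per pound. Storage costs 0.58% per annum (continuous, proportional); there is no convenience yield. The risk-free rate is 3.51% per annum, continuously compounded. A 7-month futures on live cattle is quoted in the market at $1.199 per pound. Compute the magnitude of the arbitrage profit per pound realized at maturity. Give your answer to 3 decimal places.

Fair futures: F* = S·e^(carry·T), with carry = (r + u) = 0.0351 + 0.0058 = 0.0409
F* = 1.130 · e^(0.0409 × 7/12) = 1.130 · e^0.023858 = 1.130 × 1.024145 = $1.1573
Market $1.199 > fair $1.1573: forward overpriced → cash-and-carry (buy spot, short the forward).
At maturity, profit = |F_mkt − F*| = |1.199 − 1.1573| = $0.042 per pound

$0.042 per pound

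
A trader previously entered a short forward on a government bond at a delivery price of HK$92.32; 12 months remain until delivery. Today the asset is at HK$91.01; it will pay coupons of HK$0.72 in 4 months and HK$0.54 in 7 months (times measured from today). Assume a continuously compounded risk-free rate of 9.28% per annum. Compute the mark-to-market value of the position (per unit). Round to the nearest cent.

-HK$5.66

PV(remaining coupons) I = 0.72·e^(−0.0928·4/12) + 0.54·e^(−0.0928·7/12) = 1.2096
Current forward F = (S − I)·e^(rT) = (91.01 − 1.2096)·e^(0.0928·12/12) = 89.8004 × 1.097242 = 98.5328
Value (long) = (F − K)·e^(−rT) = (98.5328 − 92.32) × 0.911376 = 5.6622
Short position value = −(long value) = -HK$5.66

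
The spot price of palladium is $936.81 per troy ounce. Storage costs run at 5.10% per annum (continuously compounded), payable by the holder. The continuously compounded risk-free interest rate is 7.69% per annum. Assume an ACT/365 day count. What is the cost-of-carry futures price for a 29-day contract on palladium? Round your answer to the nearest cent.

$946.38 per troy ounce

Net carry = r + u − y = 0.0769 + 0.0510 − 0.0000 = 0.1279
F = S·e^((r+u−y)T) = 936.81 · e^(0.1279 × 29/365) = 936.81 · e^0.010162
= 936.81 × 1.010214 = $946.38 per troy ounce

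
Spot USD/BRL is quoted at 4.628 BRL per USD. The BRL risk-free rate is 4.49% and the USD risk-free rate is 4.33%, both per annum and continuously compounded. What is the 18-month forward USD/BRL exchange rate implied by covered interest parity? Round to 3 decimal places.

4.639

F = S·e^((r_BRL − r_USD)T) = 4.628 · e^((0.0449 − 0.0433) × 18/12)
= 4.628 · e^0.002400 = 4.628 × 1.002403
F = 4.639 BRL per USD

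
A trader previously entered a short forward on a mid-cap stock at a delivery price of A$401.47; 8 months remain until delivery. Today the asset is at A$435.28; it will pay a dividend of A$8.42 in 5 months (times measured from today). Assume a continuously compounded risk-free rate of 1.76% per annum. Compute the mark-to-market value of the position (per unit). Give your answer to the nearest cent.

-A$30.13

PV(remaining dividends) I = 8.42·e^(−0.0176·5/12) = 8.3585
Current forward F = (S − I)·e^(rT) = (435.28 − 8.3585)·e^(0.0176·8/12) = 426.9215 × 1.011802 = 431.9600
Value (long) = (F − K)·e^(−rT) = (431.9600 − 401.47) × 0.988335 = 30.1343
Short position value = −(long value) = -A$30.13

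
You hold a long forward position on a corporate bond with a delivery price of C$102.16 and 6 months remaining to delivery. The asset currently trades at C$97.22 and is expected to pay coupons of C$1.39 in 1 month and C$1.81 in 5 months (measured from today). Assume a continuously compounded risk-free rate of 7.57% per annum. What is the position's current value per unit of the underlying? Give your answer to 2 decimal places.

-C$4.28

PV(remaining coupons) I = 1.39·e^(−0.0757·1/12) + 1.81·e^(−0.0757·5/12) = 3.1351
Current forward F = (S − I)·e^(rT) = (97.22 − 3.1351)·e^(0.0757·6/12) = 94.0849 × 1.038575 = 97.7142
Value (long) = (F − K)·e^(−rT) = (97.7142 − 102.16) × 0.962857 = -4.2807
Value = -C$4.28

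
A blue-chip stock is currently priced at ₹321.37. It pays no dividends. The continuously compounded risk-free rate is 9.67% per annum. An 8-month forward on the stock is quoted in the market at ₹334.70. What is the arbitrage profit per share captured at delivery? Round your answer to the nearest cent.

₹8.07 per share

Fair forward: F* = S·e^(carry·T), with carry = r = 0.0967
F* = 321.37 · e^(0.0967 × 8/12) = 321.37 · e^0.064467 = 321.37 × 1.066590 = ₹342.7700
Market ₹334.70 < fair ₹342.7700: forward underpriced → reverse cash-and-carry (short spot, go long the forward).
At maturity, profit = |F_mkt − F*| = |334.70 − 342.7700| = ₹8.07 per share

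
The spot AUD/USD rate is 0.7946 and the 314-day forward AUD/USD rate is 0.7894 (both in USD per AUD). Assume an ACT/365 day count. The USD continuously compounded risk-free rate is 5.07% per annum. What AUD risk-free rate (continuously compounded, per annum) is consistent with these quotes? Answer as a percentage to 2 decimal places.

F = S·e^((r_USD − r_AUD)T) ⇒ r_AUD = r_USD − ln(F/S)/T
ln(0.7894/0.7946) = -0.006566; /(314/365) = -0.007632
r_AUD = 0.0507 + 0.007632 = 0.058332
r_AUD = 5.83%

5.83%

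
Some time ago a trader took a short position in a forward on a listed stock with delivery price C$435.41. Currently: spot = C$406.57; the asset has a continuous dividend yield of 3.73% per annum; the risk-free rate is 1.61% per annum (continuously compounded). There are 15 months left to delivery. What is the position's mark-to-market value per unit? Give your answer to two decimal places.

C$38.69

Current fair forward for the remaining 15 months: F = S·e^((r − q)·T), (r − q) = 0.0161 − 0.0373 = -0.0212
F = 406.57 · e^(-0.0212 × 15/12) = 406.57 × 0.973848 = 395.9374
Value of long forward = (F − K)·e^(−rT) = (395.9374 − 435.41) · e^(−0.0161·15/12)
= -39.4726 × 0.980076 = -38.69
Short position value = −(long value) = C$38.69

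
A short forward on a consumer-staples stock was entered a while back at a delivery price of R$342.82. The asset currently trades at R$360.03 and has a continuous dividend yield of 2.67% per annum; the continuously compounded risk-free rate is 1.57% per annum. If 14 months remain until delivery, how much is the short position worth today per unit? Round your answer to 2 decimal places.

Current fair forward for the remaining 14 months: F = S·e^((r − q)·T), (r − q) = 0.0157 − 0.0267 = -0.0110
F = 360.03 · e^(-0.0110 × 14/12) = 360.03 × 0.987249 = 355.4393
Value of long forward = (F − K)·e^(−rT) = (355.4393 − 342.82) · e^(−0.0157·14/12)
= 12.6193 × 0.981850 = 12.39
Short position value = −(long value) = -R$12.39

-R$12.39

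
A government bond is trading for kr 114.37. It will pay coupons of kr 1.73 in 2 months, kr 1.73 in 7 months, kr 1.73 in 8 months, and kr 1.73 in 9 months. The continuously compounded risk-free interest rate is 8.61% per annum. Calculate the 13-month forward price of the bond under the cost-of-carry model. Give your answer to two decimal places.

PV(coupons) I = 1.73·e^(−0.0861·2/12) + 1.73·e^(−0.0861·7/12) + 1.73·e^(−0.0861·8/12) + 1.73·e^(−0.0861·9/12)
I = 1.7054 + 1.6453 + 1.6335 + 1.6218 = 6.6060
F = (S − I)·e^(rT) = (114.37 − 6.6060) · e^(0.0861·13/12)
= 107.7640 · e^0.093275 = 107.7640 × 1.097764 = kr 118.30

kr 118.30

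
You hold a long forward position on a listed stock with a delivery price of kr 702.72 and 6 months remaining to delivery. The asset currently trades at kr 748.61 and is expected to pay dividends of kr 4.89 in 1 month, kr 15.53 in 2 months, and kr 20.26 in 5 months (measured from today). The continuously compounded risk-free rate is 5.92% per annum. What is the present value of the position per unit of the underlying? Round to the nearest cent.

PV(remaining dividends) I = 4.89·e^(−0.0592·1/12) + 15.53·e^(−0.0592·2/12) + 20.26·e^(−0.0592·5/12) = 40.0098
Current forward F = (S − I)·e^(rT) = (748.61 − 40.0098)·e^(0.0592·6/12) = 708.6002 × 1.030042 = 729.8880
Value (long) = (F − K)·e^(−rT) = (729.8880 − 702.72) × 0.970834 = 26.3756
Value = kr 26.38

kr 26.38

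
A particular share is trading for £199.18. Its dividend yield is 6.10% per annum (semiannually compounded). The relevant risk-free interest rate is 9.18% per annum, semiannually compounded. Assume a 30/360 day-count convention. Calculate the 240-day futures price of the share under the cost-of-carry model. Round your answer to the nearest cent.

F = S · (1+r/2)^(2T) / (1+q/2)^(2T)
= 199.18 × 1.061663 / 1.040872 = 199.18 × 1.019975
F = £203.16

£203.16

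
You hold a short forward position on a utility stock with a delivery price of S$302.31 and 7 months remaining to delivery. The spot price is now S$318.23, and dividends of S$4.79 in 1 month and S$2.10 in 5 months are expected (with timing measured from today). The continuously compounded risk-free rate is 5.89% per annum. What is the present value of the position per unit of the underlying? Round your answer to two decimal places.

PV(remaining dividends) I = 4.79·e^(−0.0589·1/12) + 2.10·e^(−0.0589·5/12) = 6.8156
Current forward F = (S − I)·e^(rT) = (318.23 − 6.8156)·e^(0.0589·7/12) = 311.4144 × 1.034955 = 322.2999
Value (long) = (F − K)·e^(−rT) = (322.2999 − 302.31) × 0.966225 = 19.3147
Short position value = −(long value) = -S$19.31

-S$19.31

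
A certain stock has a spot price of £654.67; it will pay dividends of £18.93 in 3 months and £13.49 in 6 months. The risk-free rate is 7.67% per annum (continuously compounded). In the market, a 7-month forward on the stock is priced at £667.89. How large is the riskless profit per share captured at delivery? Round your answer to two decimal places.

£16.26 per share

PV(dividends) I = 18.93·e^(−0.0767·3/12) + 13.49·e^(−0.0767·6/12) = 31.5529
Fair forward F* = (S − I)·e^(rT) = (654.67 − 31.5529)·e^0.044742 = 623.1171 × 1.045758 = 651.6297
Market £667.89 > fair 651.6297: forward overpriced → cash-and-carry (borrow at r, buy the stock and collect the dividends, short the forward).
Profit at T = |F_mkt − F*| = |667.89 − 651.6297| = £16.26 per share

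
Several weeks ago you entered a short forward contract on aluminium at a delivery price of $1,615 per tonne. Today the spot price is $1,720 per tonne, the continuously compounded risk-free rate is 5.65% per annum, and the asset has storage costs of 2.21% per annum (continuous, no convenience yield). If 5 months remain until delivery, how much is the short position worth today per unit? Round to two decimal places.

Current fair forward for the remaining 5 months: F = S·e^((r + u)·T), (r + u) = 0.0565 + 0.0221 = 0.0786
F = 1720 · e^(0.0786 × 5/12) = 1720 × 1.03329218 = 1777.2625
Value of long forward = (F − K)·e^(−rT) = (1777.2625 − 1615) · e^(−0.0565·5/12)
= 162.2625 × 0.97673328 = 158.49
Short position value = −(long value) = -$158.49

-$158.49 per tonne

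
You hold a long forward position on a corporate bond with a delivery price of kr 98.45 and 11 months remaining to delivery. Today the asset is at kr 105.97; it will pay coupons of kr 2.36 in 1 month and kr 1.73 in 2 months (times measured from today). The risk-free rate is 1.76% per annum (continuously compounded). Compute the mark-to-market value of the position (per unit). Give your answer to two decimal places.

PV(remaining coupons) I = 2.36·e^(−0.0176·1/12) + 1.73·e^(−0.0176·2/12) = 4.0815
Current forward F = (S − I)·e^(rT) = (105.97 − 4.0815)·e^(0.0176·11/12) = 101.8885 × 1.016264 = 103.5456
Value (long) = (F − K)·e^(−rT) = (103.5456 − 98.45) × 0.983996 = 5.0141
Value = kr 5.01

kr 5.01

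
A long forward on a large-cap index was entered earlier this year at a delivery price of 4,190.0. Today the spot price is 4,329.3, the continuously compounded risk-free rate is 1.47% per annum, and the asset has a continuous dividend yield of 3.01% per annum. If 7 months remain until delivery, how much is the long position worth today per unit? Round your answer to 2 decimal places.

99.72

Current fair forward for the remaining 7 months: F = S·e^((r − q)·T), (r − q) = 0.0147 − 0.0301 = -0.0154
F = 4329.3 · e^(-0.0154 × 7/12) = 4329.3 × 0.99105690 = 4290.5826
Value of long forward = (F − K)·e^(−rT) = (4290.5826 − 4190.0) · e^(−0.0147·7/12)
= 100.5826 × 0.99146166 = 99.72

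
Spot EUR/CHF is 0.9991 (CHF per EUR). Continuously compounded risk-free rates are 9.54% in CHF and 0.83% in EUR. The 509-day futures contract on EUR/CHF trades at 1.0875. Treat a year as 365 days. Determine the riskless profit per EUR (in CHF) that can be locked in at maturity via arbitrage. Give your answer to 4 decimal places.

Fair futures: F* = S·e^(carry·T), with carry = (r_CHF − r_EUR) = 0.0954 − 0.0083 = 0.0871
F* = 0.9991 · e^(0.0871 × 509/365) = 0.9991 · e^0.121463 = 0.9991 × 1.129148 = 1.1281
Market 1.0875 < fair 1.1281: forward underpriced → reverse cash-and-carry (short spot, go long the forward).
At maturity, profit = |F_mkt − F*| = |1.0875 − 1.1281| = 0.0406 per EUR (in CHF)

0.0406 per EUR (in CHF)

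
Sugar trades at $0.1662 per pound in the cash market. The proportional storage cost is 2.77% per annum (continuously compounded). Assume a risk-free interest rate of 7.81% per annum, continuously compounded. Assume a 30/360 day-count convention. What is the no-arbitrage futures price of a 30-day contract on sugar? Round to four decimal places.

Net carry = r + u − y = 0.0781 + 0.0277 − 0.0000 = 0.1058
F = S·e^((r+u−y)T) = 0.1662 · e^(0.1058 × 30/360) = 0.1662 · e^0.008817
= 0.1662 × 1.008856 = $0.1677 per pound

$0.1677 per pound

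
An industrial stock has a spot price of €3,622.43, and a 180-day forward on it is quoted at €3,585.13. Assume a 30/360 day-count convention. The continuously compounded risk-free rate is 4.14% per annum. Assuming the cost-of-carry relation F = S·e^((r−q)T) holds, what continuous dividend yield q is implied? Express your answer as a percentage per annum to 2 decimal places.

From F = S·e^((r−q)T): (r − q) = ln(F/S)/T
ln(3585.13/3622.43) = ln(0.989703) = -0.010350
(r − q) = -0.010350 / (180/360) = -0.020700
q = r − ln(F/S)/T = 0.0414 + 0.020700 = 0.062100
q = 6.21%

6.21%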